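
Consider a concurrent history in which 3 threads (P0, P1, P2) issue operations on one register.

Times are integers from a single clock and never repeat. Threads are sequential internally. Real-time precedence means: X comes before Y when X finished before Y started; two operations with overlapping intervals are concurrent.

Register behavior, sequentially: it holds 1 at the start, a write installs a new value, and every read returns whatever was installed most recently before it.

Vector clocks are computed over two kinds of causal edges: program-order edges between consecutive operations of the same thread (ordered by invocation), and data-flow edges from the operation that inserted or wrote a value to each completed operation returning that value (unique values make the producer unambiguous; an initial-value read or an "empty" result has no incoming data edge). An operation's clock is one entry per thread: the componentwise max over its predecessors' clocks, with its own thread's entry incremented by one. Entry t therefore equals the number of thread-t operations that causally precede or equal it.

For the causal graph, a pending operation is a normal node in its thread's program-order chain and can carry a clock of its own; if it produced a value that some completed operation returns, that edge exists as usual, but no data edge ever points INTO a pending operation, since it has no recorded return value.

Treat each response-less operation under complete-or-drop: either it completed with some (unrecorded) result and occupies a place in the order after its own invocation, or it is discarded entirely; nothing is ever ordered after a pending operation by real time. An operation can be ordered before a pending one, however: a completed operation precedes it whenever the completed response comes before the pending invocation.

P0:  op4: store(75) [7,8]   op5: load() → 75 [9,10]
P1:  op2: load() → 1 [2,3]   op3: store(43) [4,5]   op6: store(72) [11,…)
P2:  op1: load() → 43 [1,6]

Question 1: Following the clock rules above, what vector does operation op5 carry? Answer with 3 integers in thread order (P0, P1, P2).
(2, 0, 0)

op2, invoked 2, has no incoming edges; only P1's bump applies → (0, 1, 0)
op4, invoked 7, has no incoming edges; only P0's bump applies → (1, 0, 0)
from VC(op2)=(0, 1, 0), op3 (invoked 4) maxes components and bumps P1 → (0, 2, 0)
from VC(op4)=(1, 0, 0), op5 (invoked 9) maxes components and bumps P0 → (2, 0, 0)
from VC(op3)=(0, 2, 0), op1 (invoked 1) maxes components and bumps P2 → (0, 2, 1)
from VC(op3)=(0, 2, 0), op6 (invoked 11) maxes components and bumps P1 → (0, 3, 0)
target: VC(op5) = (2, 0, 0)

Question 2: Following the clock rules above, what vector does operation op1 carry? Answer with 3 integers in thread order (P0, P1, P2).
(0, 2, 1)

invoked at 2, op2 has no predecessors; its own P1 bump gives (0, 1, 0)
invoked at 7, op4 has no predecessors; its own P0 bump gives (1, 0, 0)
merge at op3 (invoked 4): VC(op2)=(0, 1, 0), own-thread bump on P1 → (0, 2, 0)
merge at op5 (invoked 9): VC(op4)=(1, 0, 0), own-thread bump on P0 → (2, 0, 0)
merge at op1 (invoked 1): VC(op3)=(0, 2, 0), own-thread bump on P2 → (0, 2, 1)
merge at op6 (invoked 11): VC(op3)=(0, 2, 0), own-thread bump on P1 → (0, 3, 0)
target: VC(op1) = (0, 2, 1)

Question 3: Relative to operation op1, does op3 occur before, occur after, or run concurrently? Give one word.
concurrent

op3 spans [4,5], op1 spans [1,6]
the intervals overlap in both directions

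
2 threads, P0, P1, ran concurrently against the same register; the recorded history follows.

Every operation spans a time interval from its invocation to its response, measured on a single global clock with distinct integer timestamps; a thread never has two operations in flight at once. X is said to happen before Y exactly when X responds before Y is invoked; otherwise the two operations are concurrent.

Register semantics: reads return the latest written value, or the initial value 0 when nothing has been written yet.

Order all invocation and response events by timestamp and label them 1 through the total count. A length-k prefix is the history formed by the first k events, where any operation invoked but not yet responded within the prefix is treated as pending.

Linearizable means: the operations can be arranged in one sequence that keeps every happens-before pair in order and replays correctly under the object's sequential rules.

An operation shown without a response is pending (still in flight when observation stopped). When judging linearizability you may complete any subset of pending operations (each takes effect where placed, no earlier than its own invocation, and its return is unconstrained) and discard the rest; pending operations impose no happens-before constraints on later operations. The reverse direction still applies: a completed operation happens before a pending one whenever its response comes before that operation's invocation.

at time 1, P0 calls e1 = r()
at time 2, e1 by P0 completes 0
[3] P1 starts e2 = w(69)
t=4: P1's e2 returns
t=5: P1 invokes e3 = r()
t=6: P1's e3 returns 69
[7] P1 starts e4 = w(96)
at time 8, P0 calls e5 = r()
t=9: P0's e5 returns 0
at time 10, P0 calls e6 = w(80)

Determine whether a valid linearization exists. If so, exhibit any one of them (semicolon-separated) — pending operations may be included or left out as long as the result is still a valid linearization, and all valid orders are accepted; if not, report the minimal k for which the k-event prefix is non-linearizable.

not linearizable — minimal violating prefix: 9 events

events 1..8 are fine; event 9 — the response of e5 at time 9 — makes the prefix non-linearizable
a single order respects real time; the 4 completed register operations fail replay along it
include/drop combinations of the 1 pending operation (e4) were all tried; none helps
sample order e1, e2, e3, e5 (pending dropped) stalls at step 4 — e5 r() → 0 has no legal effect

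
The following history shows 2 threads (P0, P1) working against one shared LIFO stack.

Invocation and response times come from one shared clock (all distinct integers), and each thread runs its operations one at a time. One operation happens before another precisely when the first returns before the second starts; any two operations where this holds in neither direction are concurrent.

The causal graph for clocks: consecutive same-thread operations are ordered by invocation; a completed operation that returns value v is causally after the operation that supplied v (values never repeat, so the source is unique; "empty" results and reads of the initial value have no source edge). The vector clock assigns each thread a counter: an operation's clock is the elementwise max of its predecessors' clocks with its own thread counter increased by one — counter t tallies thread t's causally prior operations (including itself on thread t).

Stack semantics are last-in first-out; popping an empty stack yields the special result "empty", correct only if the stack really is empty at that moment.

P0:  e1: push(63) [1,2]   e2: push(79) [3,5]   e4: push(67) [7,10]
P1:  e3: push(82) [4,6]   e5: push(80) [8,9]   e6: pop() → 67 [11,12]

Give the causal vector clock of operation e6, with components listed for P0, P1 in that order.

(3, 3)

root op e3, invoked 4: fresh clock plus P1's own tick → (0, 1)
root op e1, invoked 1: fresh clock plus P0's own tick → (1, 0)
merge at e5 (invoked 8): VC(e3)=(0, 1), own-thread bump on P1 → (0, 2)
merge at e2 (invoked 3): VC(e1)=(1, 0), own-thread bump on P0 → (2, 0)
merge at e4 (invoked 7): VC(e2)=(2, 0), own-thread bump on P0 → (3, 0)
merge at e6 (invoked 11): VC(e4)=(3, 0), VC(e5)=(0, 2), own-thread bump on P1 → (3, 3)
target: VC(e6) = (3, 3)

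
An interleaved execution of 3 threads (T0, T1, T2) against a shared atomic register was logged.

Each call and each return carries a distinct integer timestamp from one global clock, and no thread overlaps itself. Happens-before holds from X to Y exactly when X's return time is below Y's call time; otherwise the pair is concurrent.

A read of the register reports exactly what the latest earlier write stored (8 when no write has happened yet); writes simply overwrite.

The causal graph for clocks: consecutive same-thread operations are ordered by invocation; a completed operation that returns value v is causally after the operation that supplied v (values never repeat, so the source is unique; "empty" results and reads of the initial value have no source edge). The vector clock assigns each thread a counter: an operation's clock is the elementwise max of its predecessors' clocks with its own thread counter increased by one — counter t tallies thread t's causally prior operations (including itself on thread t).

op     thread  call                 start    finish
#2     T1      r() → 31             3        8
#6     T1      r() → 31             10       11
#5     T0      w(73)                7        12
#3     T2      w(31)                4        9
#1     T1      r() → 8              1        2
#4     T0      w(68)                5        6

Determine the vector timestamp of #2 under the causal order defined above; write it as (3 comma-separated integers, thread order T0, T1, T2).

(0, 2, 1)

#3 (invocation 4): nothing precedes it; T2's component alone gives (0, 0, 1)
#1 (invocation 1): nothing precedes it; T1's component alone gives (0, 1, 0)
#4 (invocation 5): nothing precedes it; T0's component alone gives (1, 0, 0)
invoked at 7, #5 merges VC(#4)=(1, 0, 0) and bumps T0's slot → (2, 0, 0)
invoked at 3, #2 merges VC(#1)=(0, 1, 0), VC(#3)=(0, 0, 1) and bumps T1's slot → (0, 2, 1)
invoked at 10, #6 merges VC(#2)=(0, 2, 1), VC(#3)=(0, 0, 1) and bumps T1's slot → (0, 3, 1)
target: VC(#2) = (0, 2, 1)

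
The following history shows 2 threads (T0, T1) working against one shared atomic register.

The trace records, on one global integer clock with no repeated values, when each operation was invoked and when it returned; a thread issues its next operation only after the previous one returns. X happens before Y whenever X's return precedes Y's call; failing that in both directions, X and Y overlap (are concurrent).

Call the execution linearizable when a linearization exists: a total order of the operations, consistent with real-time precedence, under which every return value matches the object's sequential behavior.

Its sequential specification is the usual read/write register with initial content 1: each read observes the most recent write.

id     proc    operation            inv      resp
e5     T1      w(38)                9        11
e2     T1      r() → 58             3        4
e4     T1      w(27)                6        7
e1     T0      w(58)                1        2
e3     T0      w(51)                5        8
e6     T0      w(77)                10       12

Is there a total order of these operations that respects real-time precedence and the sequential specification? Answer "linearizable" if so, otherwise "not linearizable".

one valid linearization: e1, e2, e3, e4, e5, e6
step 1: e1 w(58) — value 58
step 2: e2 r() → 58 — value 58
step 3: e3 w(51) — value 51
step 4: e4 w(27) — value 27
step 5: e5 w(38) — value 38
step 6: e6 w(77) — value 77

linearizable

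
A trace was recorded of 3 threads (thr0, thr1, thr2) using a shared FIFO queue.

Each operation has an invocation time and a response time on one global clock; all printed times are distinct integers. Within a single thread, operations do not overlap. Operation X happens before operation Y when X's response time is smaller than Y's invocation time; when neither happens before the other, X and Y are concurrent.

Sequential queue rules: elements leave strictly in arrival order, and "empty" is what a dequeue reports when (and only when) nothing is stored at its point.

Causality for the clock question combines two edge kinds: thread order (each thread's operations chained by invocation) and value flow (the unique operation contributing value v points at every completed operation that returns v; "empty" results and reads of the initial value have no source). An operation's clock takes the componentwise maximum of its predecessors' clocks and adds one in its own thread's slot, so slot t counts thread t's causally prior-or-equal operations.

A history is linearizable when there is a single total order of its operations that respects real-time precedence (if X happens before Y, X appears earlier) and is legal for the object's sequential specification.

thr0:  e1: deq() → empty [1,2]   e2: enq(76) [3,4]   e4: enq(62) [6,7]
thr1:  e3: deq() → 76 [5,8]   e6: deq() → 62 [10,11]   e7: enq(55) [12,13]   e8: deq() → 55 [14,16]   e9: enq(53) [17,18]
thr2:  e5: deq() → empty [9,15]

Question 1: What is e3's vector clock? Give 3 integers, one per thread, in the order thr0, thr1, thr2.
Answer: (2, 1, 0)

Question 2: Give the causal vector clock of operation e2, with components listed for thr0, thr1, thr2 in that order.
Answer: (2, 0, 0)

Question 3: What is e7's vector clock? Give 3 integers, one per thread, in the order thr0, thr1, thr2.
Answer: (3, 3, 0)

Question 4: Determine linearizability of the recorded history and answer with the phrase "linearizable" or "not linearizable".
witness order: e1, e2, e3, e4, e6, e5, e7, e8, e9
step 1: e1 deq() → empty — queue <>
step 2: e2 enq(76) — queue <76>
step 3: e3 deq() → 76 — queue <>
step 4: e4 enq(62) — queue <62>
step 5: e6 deq() → 62 — queue <>
step 6: e5 deq() → empty — queue <>
step 7: e7 enq(55) — queue <55>
step 8: e8 deq() → 55 — queue <>
step 9: e9 enq(53) — queue <53>

linearizable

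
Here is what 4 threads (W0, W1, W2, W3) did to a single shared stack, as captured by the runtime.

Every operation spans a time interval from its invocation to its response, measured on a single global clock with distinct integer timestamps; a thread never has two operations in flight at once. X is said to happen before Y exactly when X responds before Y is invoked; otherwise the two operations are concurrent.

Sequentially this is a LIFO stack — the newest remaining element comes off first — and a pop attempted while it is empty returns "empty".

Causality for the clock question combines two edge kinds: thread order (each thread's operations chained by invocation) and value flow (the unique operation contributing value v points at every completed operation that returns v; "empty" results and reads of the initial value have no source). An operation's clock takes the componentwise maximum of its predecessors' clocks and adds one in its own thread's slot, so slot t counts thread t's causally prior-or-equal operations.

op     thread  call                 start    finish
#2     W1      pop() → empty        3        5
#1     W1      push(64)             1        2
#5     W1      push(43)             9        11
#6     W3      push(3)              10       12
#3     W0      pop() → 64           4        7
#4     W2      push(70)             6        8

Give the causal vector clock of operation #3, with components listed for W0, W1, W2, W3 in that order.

(1, 1, 0, 0)

VC(#6, invoked at 10): no causal predecessors; +1 on W3 → (0, 0, 0, 1)
VC(#4, invoked at 6): no causal predecessors; +1 on W2 → (0, 0, 1, 0)
VC(#1, invoked at 1): no causal predecessors; +1 on W1 → (0, 1, 0, 0)
#2, invoked 3, takes VC(#1)=(0, 1, 0, 0) under max, adds 1 for W1 → (0, 2, 0, 0)
#3, invoked 4, takes VC(#1)=(0, 1, 0, 0) under max, adds 1 for W0 → (1, 1, 0, 0)
#5, invoked 9, takes VC(#2)=(0, 2, 0, 0) under max, adds 1 for W1 → (0, 3, 0, 0)
target: VC(#3) = (1, 1, 0, 0)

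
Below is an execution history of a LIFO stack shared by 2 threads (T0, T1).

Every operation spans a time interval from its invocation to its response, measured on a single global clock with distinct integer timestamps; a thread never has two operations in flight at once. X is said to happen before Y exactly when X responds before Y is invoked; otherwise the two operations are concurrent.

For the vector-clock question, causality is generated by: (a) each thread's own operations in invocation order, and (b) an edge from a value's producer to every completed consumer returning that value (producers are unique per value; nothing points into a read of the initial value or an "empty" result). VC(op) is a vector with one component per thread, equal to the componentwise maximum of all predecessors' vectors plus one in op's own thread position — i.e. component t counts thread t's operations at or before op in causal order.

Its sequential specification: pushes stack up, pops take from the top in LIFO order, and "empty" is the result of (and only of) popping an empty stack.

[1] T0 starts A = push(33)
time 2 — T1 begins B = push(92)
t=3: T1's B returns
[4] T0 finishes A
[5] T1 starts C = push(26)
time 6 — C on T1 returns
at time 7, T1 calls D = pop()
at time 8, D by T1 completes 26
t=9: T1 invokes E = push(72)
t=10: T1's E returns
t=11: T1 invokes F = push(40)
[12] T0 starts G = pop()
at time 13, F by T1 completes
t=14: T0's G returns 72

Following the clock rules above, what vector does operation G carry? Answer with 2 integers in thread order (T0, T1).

root op B, invoked 2: fresh clock plus T1's own tick → (0, 1)
root op A, invoked 1: fresh clock plus T0's own tick → (1, 0)
VC(C, invoked at 5): max of VC(B)=(0, 1), then +1 on thread T1 → (0, 2)
VC(D, invoked at 7): max of VC(C)=(0, 2), then +1 on thread T1 → (0, 3)
VC(E, invoked at 9): max of VC(D)=(0, 3), then +1 on thread T1 → (0, 4)
VC(F, invoked at 11): max of VC(E)=(0, 4), then +1 on thread T1 → (0, 5)
VC(G, invoked at 12): max of VC(A)=(1, 0), VC(E)=(0, 4), then +1 on thread T0 → (2, 4)
target: VC(G) = (2, 4)

(2, 4)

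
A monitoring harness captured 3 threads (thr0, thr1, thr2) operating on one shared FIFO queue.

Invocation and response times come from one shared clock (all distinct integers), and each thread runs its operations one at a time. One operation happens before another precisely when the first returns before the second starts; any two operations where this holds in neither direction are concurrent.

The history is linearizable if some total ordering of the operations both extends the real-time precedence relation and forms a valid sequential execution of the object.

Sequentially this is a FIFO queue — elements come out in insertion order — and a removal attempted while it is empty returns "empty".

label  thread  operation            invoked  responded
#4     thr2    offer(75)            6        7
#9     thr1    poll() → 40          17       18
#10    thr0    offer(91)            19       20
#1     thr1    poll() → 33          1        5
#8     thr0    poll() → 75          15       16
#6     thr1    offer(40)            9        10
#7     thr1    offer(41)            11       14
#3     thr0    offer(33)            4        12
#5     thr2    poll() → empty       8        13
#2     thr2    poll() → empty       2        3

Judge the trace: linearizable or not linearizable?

not linearizable

already the first 13 events (up to #5's response at time 13) admit no linearization; the first 12 still do
no legal order exists: 18 real-time-consistent candidates over 6 completed FIFO queue operations, all rejected
completion choices over the 1 pending operation (#7) were checked; none helps
sample order #1, #2, #3, #4, #5, #6 (pending dropped) stalls at step 1 — #1 poll() → 33 has no legal effect
sample order #1, #2, #3, #4, #6, #5 (pending dropped) stalls at step 1 — #1 poll() → 33 has no legal effect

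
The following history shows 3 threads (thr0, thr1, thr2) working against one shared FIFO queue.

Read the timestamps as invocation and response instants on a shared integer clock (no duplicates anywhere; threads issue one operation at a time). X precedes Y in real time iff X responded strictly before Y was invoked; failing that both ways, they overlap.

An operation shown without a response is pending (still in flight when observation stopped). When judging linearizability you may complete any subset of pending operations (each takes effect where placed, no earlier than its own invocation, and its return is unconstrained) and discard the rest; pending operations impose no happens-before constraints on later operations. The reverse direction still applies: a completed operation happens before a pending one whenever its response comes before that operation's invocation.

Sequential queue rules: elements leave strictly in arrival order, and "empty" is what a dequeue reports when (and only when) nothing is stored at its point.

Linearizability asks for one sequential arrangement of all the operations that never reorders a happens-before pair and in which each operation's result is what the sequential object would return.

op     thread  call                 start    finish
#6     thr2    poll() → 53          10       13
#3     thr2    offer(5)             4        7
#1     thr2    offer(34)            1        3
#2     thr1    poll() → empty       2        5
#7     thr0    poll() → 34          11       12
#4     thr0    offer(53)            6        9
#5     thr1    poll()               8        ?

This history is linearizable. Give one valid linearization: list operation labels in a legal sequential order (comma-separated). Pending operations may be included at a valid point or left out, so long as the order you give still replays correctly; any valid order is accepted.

#2, #1, #3, #4, #7, #5, #6

step 1: #2 poll() → empty — queue <>
step 2: #1 offer(34) — queue <34>
step 3: #3 offer(5) — queue <34,5>
step 4: #4 offer(53) — queue <34,5,53>
step 5: #7 poll() → 34 — queue <5,53>
step 6: #5 poll() (pending, included) — queue <53>
step 7: #6 poll() → 53 — queue <>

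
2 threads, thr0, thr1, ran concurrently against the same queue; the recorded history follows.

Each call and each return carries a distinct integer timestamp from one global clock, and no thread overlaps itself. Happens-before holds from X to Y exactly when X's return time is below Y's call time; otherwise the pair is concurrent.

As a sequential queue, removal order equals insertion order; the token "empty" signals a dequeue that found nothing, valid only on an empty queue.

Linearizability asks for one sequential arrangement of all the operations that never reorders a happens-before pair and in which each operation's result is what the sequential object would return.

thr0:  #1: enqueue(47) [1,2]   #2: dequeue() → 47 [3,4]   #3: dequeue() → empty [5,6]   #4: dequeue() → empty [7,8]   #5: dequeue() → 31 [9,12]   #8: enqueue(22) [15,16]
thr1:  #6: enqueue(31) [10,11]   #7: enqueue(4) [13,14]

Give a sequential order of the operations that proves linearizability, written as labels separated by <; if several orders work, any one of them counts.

#1 < #2 < #3 < #4 < #6 < #5 < #7 < #8

step 1: #1 enqueue(47) — queue <47>
step 2: #2 dequeue() → 47 — queue <>
step 3: #3 dequeue() → empty — queue <>
step 4: #4 dequeue() → empty — queue <>
step 5: #6 enqueue(31) — queue <31>
step 6: #5 dequeue() → 31 — queue <>
step 7: #7 enqueue(4) — queue <4>
step 8: #8 enqueue(22) — queue <4,22>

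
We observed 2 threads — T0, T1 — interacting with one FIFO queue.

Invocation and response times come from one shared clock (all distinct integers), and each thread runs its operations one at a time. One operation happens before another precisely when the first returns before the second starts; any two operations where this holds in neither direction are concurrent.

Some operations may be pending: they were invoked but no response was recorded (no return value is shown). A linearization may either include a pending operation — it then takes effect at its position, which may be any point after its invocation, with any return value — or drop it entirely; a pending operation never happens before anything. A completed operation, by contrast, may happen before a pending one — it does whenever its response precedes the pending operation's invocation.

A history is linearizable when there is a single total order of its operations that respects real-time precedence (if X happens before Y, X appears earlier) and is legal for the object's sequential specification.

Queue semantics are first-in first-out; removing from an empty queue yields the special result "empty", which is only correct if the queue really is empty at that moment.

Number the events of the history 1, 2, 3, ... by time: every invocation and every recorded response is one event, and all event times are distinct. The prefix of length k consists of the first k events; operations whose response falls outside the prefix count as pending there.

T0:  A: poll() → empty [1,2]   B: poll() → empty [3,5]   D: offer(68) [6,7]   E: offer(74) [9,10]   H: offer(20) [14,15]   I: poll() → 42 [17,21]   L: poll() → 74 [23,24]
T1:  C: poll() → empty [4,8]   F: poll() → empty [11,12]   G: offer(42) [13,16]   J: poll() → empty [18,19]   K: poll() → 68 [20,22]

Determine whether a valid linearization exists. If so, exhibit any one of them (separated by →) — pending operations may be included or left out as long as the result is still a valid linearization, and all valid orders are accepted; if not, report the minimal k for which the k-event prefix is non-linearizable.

not linearizable — minimal violating prefix: 12 events

the violation lands at event 12, F's response at time 12: events 1..11 linearize, events 1..12 do not
all 3 real-time-respecting orders fail — 6 completed FIFO queue operations, no legal replay
take A, B, C, D, E, F: step 6 already fails, because F poll() → empty cannot occur there
take A, B, D, C, E, F: step 4 already fails, because C poll() → empty cannot occur there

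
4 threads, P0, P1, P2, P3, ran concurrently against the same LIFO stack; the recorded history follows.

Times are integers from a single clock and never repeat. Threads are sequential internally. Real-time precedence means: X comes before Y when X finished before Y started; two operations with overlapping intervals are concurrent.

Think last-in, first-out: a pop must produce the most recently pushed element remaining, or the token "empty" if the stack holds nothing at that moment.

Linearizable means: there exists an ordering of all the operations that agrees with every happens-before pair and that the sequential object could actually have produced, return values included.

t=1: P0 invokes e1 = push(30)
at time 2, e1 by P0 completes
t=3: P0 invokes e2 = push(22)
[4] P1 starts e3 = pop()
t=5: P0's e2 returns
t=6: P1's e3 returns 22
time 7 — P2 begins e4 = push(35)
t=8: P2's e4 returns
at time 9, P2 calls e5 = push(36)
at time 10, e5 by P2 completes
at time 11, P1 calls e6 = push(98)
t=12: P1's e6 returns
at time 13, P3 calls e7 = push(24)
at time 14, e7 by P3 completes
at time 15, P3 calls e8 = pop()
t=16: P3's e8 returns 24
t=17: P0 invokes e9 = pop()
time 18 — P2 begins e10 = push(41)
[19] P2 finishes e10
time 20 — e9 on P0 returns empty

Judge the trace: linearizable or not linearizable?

the violation lands at event 20, e9's response at time 20: events 1..19 linearize, events 1..20 do not
no legal order exists: 4 real-time-consistent candidates over 10 completed LIFO stack operations, all rejected
e.g. e1, e2, e3, e4, e5, e6, e7, e8, e9, e10: illegal at step 9, since e9 pop() → empty cannot apply there
e.g. e1, e2, e3, e4, e5, e6, e7, e8, e10, e9: illegal at step 10, since e9 pop() → empty cannot apply there

not linearizable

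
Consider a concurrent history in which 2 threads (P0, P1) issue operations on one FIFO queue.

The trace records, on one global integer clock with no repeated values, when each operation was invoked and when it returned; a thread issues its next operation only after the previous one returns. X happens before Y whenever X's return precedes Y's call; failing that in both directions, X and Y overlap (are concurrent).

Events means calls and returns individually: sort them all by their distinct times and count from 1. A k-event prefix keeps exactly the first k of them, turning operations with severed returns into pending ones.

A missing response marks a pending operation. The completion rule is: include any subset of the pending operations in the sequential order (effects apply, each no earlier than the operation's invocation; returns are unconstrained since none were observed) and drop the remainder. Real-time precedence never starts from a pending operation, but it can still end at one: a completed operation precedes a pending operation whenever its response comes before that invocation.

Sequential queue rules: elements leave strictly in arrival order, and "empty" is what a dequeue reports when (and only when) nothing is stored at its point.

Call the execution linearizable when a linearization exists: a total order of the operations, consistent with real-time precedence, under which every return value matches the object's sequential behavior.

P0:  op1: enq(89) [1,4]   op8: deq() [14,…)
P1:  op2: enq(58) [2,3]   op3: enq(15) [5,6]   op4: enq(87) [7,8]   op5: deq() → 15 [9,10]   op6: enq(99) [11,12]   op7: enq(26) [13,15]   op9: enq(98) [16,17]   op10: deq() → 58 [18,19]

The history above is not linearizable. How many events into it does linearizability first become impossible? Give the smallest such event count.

events 1..9 are linearizable, e.g. via op1, op2, op3, op4:
step 1: op1 enq(89) — queue <89>
step 2: op2 enq(58) — queue <89,58>
step 3: op3 enq(15) — queue <89,58,15>
step 4: op4 enq(87) — queue <89,58,15,87>
with event 10 included (op5 responding at time 10), all real-time-consistent orders fail
e.g. op1, op2, op3, op4, op5: illegal at step 5, since op5 deq() → 15 cannot apply there
e.g. op2, op1, op3, op4, op5: illegal at step 5, since op5 deq() → 15 cannot apply there

10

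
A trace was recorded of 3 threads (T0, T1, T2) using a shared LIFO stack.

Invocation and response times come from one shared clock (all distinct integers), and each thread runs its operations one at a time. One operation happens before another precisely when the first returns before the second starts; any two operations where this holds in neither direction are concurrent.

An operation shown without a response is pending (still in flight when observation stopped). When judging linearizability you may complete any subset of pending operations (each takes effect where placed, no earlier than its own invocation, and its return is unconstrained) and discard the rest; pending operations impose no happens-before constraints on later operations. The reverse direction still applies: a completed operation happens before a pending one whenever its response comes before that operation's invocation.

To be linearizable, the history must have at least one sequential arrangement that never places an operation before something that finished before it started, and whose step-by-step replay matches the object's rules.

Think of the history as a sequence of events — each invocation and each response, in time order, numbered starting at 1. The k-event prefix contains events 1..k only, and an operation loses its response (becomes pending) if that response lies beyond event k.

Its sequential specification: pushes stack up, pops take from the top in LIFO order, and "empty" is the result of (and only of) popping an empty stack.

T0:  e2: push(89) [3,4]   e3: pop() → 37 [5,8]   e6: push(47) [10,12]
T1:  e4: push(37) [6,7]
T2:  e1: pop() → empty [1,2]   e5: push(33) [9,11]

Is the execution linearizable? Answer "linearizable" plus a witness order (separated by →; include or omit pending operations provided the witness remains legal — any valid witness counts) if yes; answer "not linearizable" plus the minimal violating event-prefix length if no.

step 1: e1 pop() → empty — stack <>
step 2: e2 push(89) — stack <89>
step 3: e4 push(37) — stack <89,37>
step 4: e3 pop() → 37 — stack <89>
step 5: e5 push(33) — stack <89,33>
step 6: e6 push(47) — stack <89,33,47>

linearizable — witness: e1 → e2 → e4 → e3 → e5 → e6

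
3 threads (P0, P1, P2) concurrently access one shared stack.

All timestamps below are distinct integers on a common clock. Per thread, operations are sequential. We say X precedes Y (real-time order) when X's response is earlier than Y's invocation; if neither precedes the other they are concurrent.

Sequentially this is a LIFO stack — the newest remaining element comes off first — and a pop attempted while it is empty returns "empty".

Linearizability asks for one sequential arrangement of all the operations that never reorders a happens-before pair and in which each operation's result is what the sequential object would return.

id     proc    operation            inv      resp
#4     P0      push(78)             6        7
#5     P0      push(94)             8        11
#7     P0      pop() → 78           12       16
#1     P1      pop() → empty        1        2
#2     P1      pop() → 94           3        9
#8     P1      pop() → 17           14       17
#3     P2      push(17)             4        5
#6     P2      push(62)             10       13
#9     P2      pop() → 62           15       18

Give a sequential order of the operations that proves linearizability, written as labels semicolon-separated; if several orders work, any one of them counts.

after step 1 (#1 pop() → empty): stack <>
after step 2 (#3 push(17)): stack <17>
after step 3 (#4 push(78)): stack <17,78>
after step 4 (#5 push(94)): stack <17,78,94>
after step 5 (#2 pop() → 94): stack <17,78>
after step 6 (#6 push(62)): stack <17,78,62>
after step 7 (#9 pop() → 62): stack <17,78>
after step 8 (#7 pop() → 78): stack <17>
after step 9 (#8 pop() → 17): stack <>

#1; #3; #4; #5; #2; #6; #9; #7; #8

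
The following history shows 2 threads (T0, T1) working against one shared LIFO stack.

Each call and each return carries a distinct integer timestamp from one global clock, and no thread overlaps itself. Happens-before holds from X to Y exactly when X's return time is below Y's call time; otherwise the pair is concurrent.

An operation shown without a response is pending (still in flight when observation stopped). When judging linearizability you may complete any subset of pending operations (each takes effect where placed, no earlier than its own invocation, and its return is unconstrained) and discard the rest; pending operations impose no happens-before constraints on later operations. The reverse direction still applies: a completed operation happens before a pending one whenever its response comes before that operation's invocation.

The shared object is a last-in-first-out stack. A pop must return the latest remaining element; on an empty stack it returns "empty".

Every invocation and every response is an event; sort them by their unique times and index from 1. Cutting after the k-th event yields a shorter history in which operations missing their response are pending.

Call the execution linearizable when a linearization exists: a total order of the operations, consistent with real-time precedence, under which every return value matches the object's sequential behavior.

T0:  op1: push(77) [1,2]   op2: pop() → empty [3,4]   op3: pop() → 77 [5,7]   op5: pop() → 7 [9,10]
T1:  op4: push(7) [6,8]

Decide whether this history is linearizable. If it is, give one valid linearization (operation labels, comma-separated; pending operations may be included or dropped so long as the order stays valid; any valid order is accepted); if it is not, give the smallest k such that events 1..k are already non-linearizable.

not linearizable — minimal violating prefix: 4 events

events 1..3 are fine; event 4 — the response of op2 at time 4 — makes the prefix non-linearizable
one real-time candidate order over the 2 completed operations — the LIFO stack replay rejects it
one such order, op1, op2, breaks at step 2 where op2 pop() → empty is illegal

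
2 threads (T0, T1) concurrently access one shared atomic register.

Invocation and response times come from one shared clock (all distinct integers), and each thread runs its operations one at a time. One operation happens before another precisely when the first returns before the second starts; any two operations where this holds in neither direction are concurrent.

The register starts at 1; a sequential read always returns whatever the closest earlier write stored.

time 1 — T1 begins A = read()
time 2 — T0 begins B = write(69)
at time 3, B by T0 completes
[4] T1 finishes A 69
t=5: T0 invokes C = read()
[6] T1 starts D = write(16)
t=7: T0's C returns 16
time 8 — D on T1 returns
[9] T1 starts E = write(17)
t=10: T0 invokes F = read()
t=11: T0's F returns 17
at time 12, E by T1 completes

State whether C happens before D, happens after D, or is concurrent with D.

concurrent

C spans [5,7], D spans [6,8]
the intervals overlap in both directions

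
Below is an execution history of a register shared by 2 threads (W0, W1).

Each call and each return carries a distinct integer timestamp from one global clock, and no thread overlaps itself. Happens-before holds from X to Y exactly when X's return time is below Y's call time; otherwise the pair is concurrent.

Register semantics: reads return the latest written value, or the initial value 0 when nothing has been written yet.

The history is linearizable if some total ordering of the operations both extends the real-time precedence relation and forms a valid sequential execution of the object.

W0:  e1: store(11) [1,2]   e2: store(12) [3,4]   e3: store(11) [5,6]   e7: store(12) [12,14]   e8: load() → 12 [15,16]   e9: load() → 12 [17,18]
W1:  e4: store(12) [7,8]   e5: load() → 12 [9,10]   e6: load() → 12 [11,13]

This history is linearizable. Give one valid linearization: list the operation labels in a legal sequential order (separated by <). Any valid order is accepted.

e1 < e2 < e3 < e4 < e5 < e6 < e7 < e8 < e9

1. e1 store(11), leaving value 11
2. e2 store(12), leaving value 12
3. e3 store(11), leaving value 11
4. e4 store(12), leaving value 12
5. e5 load() → 12, leaving value 12
6. e6 load() → 12, leaving value 12
7. e7 store(12), leaving value 12
8. e8 load() → 12, leaving value 12
9. e9 load() → 12, leaving value 12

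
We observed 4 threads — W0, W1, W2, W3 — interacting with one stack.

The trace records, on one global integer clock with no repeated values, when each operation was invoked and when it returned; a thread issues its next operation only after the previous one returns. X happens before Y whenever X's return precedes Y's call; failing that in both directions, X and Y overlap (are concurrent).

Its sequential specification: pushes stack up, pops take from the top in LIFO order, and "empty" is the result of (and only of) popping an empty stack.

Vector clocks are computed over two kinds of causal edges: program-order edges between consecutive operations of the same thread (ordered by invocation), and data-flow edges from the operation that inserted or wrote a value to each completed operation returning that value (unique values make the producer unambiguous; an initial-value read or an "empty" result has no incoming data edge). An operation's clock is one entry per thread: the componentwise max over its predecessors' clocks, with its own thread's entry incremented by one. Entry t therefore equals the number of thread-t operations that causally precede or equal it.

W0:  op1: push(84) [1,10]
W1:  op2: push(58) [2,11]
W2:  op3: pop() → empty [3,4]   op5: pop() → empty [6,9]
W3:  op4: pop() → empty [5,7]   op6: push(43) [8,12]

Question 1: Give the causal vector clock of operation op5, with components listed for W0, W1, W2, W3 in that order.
Answer: (0, 0, 2, 0)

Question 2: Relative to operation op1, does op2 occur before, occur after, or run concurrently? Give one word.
Answer: concurrent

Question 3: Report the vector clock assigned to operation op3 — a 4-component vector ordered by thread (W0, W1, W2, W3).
Answer: (0, 0, 1, 0)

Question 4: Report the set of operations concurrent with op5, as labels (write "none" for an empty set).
Answer: op1, op2, op4, op6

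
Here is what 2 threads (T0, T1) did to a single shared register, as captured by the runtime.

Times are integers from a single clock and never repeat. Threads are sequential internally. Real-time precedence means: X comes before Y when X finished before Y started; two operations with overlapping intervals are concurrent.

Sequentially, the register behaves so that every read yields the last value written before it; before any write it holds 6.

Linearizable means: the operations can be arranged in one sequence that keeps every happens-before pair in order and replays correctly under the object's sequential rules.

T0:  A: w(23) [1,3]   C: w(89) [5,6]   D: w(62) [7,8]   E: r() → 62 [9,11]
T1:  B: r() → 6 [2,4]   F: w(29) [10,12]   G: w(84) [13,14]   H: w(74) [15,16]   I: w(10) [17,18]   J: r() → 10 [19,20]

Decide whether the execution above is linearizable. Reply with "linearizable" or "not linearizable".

linearizable

a witness: B, A, C, D, E, F, G, H, I, J
step 1: B r() → 6 — value 6
step 2: A w(23) — value 23
step 3: C w(89) — value 89
step 4: D w(62) — value 62
step 5: E r() → 62 — value 62
step 6: F w(29) — value 29
step 7: G w(84) — value 84
step 8: H w(74) — value 74
step 9: I w(10) — value 10
step 10: J r() → 10 — value 10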